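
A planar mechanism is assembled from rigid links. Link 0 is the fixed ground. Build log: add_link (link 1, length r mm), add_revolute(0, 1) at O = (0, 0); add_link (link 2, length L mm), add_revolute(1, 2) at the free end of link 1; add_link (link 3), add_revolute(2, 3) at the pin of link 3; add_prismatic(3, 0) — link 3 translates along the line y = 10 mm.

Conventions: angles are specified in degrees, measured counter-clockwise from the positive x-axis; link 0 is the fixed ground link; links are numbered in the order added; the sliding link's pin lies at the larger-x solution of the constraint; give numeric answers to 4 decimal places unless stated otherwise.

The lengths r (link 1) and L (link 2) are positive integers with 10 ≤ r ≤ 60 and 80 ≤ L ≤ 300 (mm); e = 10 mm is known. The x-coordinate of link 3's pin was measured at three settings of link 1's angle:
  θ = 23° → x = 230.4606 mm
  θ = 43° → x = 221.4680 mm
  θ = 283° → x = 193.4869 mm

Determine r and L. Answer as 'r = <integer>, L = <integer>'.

constraint per measurement: (x − r cos θ)² + (r sin θ − e)² = L²
subtracting the θ₁ and θ₂ equations cancels the r² and L² terms:
r = (x₁² − x₂²) / (2[(x₁cos θ₁ + e sin θ₁) − (x₂cos θ₂ + e sin θ₂)]) = 43.0000 → r = 43
L² = (x₁ − r cos θ₁)² + (r sin θ₁ − e)² = 36481.0107 → L = 191.0000 → L = 191
check at θ₃=283°: x = 193.4869 (printed 193.4869) ✓

r = 43, L = 191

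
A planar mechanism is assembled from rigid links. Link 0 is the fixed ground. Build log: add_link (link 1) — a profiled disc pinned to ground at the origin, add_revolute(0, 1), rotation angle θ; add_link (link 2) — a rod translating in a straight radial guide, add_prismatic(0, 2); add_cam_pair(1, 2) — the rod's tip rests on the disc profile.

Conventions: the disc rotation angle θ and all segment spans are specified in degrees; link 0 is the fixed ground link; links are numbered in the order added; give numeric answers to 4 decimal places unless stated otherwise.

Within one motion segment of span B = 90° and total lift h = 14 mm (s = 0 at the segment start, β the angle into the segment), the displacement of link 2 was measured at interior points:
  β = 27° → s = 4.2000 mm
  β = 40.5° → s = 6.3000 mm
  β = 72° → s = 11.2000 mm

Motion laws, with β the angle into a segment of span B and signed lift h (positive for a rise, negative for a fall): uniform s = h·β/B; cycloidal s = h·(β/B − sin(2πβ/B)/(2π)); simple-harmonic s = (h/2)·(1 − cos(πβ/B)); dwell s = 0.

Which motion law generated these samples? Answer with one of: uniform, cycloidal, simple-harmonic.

candidates at β/B = r: uniform s = h·r (linear in β); cycloidal s = h·(r − sin(2πr)/(2π)); simple-harmonic s = (h/2)(1 − cos(πr))
β=27°: printed 4.2000 | uniform 4.2000, cycloidal 2.0809, simple-harmonic 2.8855
β=40.5°: printed 6.3000 | uniform 6.3000, cycloidal 5.6115, simple-harmonic 5.9050
β=72°: printed 11.2000 | uniform 11.2000, cycloidal 13.3191, simple-harmonic 12.6631
only one law matches every sample → uniform

uniform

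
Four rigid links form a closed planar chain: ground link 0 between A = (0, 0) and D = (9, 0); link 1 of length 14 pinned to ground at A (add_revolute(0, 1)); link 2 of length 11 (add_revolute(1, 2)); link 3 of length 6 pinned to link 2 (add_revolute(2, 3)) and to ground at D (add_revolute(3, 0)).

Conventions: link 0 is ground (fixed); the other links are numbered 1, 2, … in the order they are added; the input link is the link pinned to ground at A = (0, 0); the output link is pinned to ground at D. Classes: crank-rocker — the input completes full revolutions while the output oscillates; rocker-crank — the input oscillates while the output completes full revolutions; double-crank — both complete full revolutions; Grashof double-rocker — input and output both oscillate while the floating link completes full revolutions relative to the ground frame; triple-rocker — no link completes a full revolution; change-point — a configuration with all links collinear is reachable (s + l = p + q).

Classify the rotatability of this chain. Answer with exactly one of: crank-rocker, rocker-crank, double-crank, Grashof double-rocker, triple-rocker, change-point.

lengths: ground=9, input=14, coupler=11, output=6
sorted: s=6 (shortest), l=14 (longest), p+q=20
s + l = 20 vs p + q = 20
s + l = p + q → change-point (collinear configuration reachable)

change-point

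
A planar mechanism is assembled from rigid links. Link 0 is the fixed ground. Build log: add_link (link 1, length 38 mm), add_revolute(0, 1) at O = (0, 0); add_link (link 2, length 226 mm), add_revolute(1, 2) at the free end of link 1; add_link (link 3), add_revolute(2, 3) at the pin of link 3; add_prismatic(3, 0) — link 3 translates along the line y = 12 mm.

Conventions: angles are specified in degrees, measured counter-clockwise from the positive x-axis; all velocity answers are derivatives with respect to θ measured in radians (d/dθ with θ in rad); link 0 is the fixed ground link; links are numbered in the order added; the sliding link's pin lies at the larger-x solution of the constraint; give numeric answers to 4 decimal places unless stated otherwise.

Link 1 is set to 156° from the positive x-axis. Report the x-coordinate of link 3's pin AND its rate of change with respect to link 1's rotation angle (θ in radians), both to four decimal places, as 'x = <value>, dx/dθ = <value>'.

geometry: r = 38 mm, L = 226 mm, e = 12 mm
crank pin P = (r cos θ, r sin θ) = (-34.714727, 15.455992)
h = r sin θ − e = 15.455992 − 12 = 3.455992
x = r cos θ + √(L² − h²) = -34.714727 + 225.973574 = 191.258847
dx/dθ = −r sin θ − h·r cos θ/√(L² − h²) (θ in radians; h = 3.455992) = -14.925073

x = 191.2588, dx/dθ = -14.9251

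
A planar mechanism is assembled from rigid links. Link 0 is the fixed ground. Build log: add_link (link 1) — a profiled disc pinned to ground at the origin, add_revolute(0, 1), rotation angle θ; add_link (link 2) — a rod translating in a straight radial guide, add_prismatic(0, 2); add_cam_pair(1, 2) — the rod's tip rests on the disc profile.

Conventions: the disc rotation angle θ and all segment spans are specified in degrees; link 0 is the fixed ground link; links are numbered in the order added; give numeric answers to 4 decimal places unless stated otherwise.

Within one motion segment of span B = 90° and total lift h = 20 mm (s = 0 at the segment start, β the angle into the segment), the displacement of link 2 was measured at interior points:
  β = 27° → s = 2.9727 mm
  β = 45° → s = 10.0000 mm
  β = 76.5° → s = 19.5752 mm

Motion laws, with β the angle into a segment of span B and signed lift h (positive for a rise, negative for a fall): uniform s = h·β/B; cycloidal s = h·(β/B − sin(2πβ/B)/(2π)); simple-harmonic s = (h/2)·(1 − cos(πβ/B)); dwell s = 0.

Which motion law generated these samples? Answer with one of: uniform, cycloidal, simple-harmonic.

candidates at β/B = r: uniform s = h·r (linear in β); cycloidal s = h·(r − sin(2πr)/(2π)); simple-harmonic s = (h/2)(1 − cos(πr))
β=27°: printed 2.9727 | uniform 6.0000, cycloidal 2.9727, simple-harmonic 4.1221
β=45°: printed 10.0000 | uniform 10.0000, cycloidal 10.0000, simple-harmonic 10.0000
β=76.5°: printed 19.5752 | uniform 17.0000, cycloidal 19.5752, simple-harmonic 18.9101
only one law matches every sample → cycloidal

cycloidal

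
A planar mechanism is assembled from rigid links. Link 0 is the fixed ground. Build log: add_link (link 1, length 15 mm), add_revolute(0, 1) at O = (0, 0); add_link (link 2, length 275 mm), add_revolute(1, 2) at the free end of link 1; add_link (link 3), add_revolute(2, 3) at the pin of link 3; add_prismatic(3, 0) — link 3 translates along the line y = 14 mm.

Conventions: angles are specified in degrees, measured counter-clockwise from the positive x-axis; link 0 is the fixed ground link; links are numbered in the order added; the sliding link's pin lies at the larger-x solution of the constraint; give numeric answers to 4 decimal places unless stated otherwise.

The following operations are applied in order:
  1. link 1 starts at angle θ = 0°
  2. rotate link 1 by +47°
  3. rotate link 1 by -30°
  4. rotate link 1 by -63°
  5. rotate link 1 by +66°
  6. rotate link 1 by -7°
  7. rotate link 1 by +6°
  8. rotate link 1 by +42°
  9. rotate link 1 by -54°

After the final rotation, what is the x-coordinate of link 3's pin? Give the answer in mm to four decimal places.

geometry: r = 15 mm, L = 275 mm, e = 14 mm; θ starts at 0°
rotate link 1 by +47°: θ ← 0° +47° = 47°
rotate link 1 by -30°: θ ← 47° -30° = 17°
rotate link 1 by -63°: θ ← 17° -63° = -46°
rotate link 1 by +66°: θ ← -46° +66° = 20°
rotate link 1 by -7°: θ ← 20° -7° = 13°
rotate link 1 by +6°: θ ← 13° +6° = 19°
rotate link 1 by +42°: θ ← 19° +42° = 61°
rotate link 1 by -54°: θ ← 61° -54° = 7°
crank pin P = (r cos θ, r sin θ) = (14.888192, 1.828040)
h = r sin θ − e = 1.828040 − 14 = -12.171960
x = r cos θ + √(L² − h²) = 14.888192 + 274.730492 = 289.618685

289.6187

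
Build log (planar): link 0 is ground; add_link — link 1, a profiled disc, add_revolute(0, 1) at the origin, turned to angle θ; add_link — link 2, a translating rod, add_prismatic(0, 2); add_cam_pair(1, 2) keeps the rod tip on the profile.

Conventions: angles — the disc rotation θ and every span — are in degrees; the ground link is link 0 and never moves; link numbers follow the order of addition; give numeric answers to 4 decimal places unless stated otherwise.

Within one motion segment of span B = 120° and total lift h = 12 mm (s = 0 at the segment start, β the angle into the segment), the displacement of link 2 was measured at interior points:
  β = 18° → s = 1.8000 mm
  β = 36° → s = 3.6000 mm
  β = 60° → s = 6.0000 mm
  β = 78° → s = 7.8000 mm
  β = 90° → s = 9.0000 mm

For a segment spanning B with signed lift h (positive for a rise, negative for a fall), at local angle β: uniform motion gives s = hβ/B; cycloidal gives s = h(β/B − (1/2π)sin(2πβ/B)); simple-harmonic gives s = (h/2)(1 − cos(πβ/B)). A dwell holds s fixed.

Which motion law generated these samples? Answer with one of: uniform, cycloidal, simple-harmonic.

candidates at β/B = r: uniform s = h·r (linear in β); cycloidal s = h·(r − sin(2πr)/(2π)); simple-harmonic s = (h/2)(1 − cos(πr))
β=18°: printed 1.8000 | uniform 1.8000, cycloidal 0.2549, simple-harmonic 0.6540
β=36°: printed 3.6000 | uniform 3.6000, cycloidal 1.7836, simple-harmonic 2.4733
β=60°: printed 6.0000 | uniform 6.0000, cycloidal 6.0000, simple-harmonic 6.0000
β=78°: printed 7.8000 | uniform 7.8000, cycloidal 9.3451, simple-harmonic 8.7239
β=90°: printed 9.0000 | uniform 9.0000, cycloidal 10.9099, simple-harmonic 10.2426
only one law matches every sample → uniform

uniform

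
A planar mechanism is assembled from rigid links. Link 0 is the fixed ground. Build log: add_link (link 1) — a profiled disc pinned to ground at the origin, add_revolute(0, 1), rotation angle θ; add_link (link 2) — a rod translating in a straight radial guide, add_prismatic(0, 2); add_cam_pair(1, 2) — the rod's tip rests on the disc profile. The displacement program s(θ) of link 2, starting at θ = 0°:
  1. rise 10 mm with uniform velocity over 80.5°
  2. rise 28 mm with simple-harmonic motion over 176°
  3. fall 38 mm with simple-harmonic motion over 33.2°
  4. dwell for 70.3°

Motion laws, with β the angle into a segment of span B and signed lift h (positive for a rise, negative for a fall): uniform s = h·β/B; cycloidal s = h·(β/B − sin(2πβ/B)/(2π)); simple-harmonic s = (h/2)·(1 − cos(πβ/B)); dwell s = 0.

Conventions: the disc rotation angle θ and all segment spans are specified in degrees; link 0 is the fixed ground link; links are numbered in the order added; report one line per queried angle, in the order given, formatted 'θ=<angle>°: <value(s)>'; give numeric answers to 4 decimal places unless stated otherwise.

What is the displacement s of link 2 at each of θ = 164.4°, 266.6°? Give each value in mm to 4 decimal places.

seg 1 [0°–80.5°] uniform, h=10: full span → s += 10 → s = 10.0000
seg 2 [80.5°–256.5°] simple-harmonic, h=28: θ=164.4° here. β=83.9, B=176. 28/2·(1 − cos(π·0.4767)) = 12.9763 → s = 22.9763
seg 2 [80.5°–256.5°] simple-harmonic, h=28: full span → s += 28 → s = 38.0000
seg 3 [256.5°–289.7°] simple-harmonic, h=-38: θ=266.6° here. β=10.1, B=33.2. -38/2·(1 − cos(π·0.3042)) = -8.0367 → s = 29.9633

θ=164.4°: 22.9763
θ=266.6°: 29.9633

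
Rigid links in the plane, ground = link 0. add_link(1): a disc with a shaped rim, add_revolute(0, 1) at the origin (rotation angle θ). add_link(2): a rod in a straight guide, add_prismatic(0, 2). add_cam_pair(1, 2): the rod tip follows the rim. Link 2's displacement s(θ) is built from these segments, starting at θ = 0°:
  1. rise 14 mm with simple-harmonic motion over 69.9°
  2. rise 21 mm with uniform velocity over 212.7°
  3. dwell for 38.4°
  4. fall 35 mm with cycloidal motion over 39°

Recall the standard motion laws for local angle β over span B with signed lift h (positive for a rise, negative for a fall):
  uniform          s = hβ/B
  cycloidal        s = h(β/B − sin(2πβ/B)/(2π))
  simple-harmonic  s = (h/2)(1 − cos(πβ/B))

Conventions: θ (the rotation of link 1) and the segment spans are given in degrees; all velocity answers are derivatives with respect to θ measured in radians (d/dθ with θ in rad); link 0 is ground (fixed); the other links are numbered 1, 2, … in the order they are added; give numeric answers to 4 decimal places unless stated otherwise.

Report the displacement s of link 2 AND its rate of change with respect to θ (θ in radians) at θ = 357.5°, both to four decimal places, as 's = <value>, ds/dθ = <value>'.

segment 1 (0° to 69.9°, simple-harmonic, h = 14) is passed completely: s = 0.0000 + (14) = 14.0000
segment 2 (69.9° to 282.6°, uniform, h = 21) is passed completely: s = 14.0000 + (21) = 35.0000
segment 3 (282.6° to 321°, dwell): s unchanged at 35.0000
θ = 357.5° falls in segment 4 (321° to 360°, cycloidal, h = -35): β = 357.5 − 321 = 36.5°, B = 39°; Δs = -35·(0.9359 − sin(2π·0.9359)/(2π)) = -34.9398; s = 35.0000 − 34.9398 = 0.0602
velocity in seg [321°–360°] (cycloidal), θ in radians: β = 36.5° = 0.6370 rad, B = 39° = 0.6807 rad; ds/dθ = (h/B)(1 − cos(2πβ/B)) = ((-35)/0.6807)(1 − cos(2π·0.9359)) = -4.114600 mm/rad

s = 0.0602, ds/dθ = -4.1146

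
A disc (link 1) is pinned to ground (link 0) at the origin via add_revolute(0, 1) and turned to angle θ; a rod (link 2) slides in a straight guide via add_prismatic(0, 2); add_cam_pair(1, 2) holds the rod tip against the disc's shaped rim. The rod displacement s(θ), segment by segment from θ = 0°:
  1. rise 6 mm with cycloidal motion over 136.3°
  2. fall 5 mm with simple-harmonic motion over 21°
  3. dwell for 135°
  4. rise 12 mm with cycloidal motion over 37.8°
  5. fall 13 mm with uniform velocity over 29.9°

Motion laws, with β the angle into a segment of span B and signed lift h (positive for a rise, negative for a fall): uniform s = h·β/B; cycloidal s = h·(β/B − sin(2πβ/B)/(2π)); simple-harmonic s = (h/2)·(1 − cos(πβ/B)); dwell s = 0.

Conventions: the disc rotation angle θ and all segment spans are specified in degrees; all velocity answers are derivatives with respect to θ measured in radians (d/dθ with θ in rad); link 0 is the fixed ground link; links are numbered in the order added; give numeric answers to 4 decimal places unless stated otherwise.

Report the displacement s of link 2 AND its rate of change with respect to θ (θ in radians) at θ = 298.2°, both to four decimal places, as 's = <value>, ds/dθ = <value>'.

segment 1 (0° to 136.3°, cycloidal, h = 6) is passed completely: s = 0.0000 + (6) = 6.0000
segment 2 (136.3° to 157.3°, simple-harmonic, h = -5) is passed completely: s = 6.0000 + (-5) = 1.0000
segment 3 (157.3° to 292.3°, dwell): s unchanged at 1.0000
θ = 298.2° falls in segment 4 (292.3° to 330.1°, cycloidal, h = 12): β = 298.2 − 292.3 = 5.9°, B = 37.8°; Δs = 12·(0.1561 − sin(2π·0.1561)/(2π)) = 0.2861; s = 1.0000 + 0.2861 = 1.2861
velocity in seg [292.3°–330.1°] (cycloidal), θ in radians: β = 5.9° = 0.1030 rad, B = 37.8° = 0.6597 rad; ds/dθ = (h/B)(1 − cos(2πβ/B)) = (12/0.6597)(1 − cos(2π·0.1561)) = 8.068087 mm/rad

s = 1.2861, ds/dθ = 8.0681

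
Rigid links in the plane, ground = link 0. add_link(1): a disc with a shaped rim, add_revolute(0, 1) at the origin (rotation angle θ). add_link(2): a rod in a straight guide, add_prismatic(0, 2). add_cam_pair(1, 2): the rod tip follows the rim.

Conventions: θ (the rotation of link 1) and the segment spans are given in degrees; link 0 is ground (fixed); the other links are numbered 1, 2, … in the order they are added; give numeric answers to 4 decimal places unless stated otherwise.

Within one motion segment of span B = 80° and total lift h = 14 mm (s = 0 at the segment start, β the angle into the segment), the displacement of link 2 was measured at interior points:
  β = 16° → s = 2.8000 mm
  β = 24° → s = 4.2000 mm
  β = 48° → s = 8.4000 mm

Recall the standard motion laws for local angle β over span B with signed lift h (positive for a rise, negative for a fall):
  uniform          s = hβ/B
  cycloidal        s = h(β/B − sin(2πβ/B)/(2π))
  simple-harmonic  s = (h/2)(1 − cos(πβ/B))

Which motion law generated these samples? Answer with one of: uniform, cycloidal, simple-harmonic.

candidates at β/B = r: uniform s = h·r (linear in β); cycloidal s = h·(r − sin(2πr)/(2π)); simple-harmonic s = (h/2)(1 − cos(πr))
β=16°: printed 2.8000 | uniform 2.8000, cycloidal 0.6809, simple-harmonic 1.3369
β=24°: printed 4.2000 | uniform 4.2000, cycloidal 2.0809, simple-harmonic 2.8855
β=48°: printed 8.4000 | uniform 8.4000, cycloidal 9.7097, simple-harmonic 9.1631
only one law matches every sample → uniform

uniform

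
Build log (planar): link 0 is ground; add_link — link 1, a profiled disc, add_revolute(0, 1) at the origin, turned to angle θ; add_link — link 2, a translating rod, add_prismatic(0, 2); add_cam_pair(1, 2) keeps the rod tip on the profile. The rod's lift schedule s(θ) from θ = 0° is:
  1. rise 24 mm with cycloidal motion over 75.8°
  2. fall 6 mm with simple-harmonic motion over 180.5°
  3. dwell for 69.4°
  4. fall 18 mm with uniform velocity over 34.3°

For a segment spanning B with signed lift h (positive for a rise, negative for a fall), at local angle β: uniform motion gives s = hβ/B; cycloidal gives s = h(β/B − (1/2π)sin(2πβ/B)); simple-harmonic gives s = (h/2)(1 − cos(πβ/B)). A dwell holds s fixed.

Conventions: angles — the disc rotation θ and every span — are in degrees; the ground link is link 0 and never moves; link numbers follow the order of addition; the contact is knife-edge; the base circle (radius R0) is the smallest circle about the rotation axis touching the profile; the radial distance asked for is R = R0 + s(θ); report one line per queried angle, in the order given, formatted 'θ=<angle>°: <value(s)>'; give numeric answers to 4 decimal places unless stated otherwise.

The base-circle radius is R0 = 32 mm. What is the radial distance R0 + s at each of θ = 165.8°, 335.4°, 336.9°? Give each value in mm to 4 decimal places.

seg 1 [0°–75.8°] cycloidal, h=24: full span → s += 24 → s = 24.0000
seg 2 [75.8°–256.3°] simple-harmonic, h=-6: θ=165.8° here. β=90, B=180.5. -6/2·(1 − cos(π·0.4986)) = -2.9869 → s = 21.0131
seg 2 [75.8°–256.3°] simple-harmonic, h=-6: full span → s += -6 → s = 18.0000
seg 3 [256.3°–325.7°] dwell: s stays 18.0000
seg 4 [325.7°–360°] uniform, h=-18: θ=335.4° here. β=9.7, B=34.3. -18·9.7/34.3 = -5.0904 → s = 12.9096
seg 4 [325.7°–360°] uniform, h=-18: θ=336.9° here. β=11.2, B=34.3. -18·11.2/34.3 = -5.8776 → s = 12.1224
θ=165.8°: R = R0 + s = 32 + 21.0131 = 53.0131
θ=335.4°: R = R0 + s = 32 + 12.9096 = 44.9096
θ=336.9°: R = R0 + s = 32 + 12.1224 = 44.1224

θ=165.8°: 53.0131
θ=335.4°: 44.9096
θ=336.9°: 44.1224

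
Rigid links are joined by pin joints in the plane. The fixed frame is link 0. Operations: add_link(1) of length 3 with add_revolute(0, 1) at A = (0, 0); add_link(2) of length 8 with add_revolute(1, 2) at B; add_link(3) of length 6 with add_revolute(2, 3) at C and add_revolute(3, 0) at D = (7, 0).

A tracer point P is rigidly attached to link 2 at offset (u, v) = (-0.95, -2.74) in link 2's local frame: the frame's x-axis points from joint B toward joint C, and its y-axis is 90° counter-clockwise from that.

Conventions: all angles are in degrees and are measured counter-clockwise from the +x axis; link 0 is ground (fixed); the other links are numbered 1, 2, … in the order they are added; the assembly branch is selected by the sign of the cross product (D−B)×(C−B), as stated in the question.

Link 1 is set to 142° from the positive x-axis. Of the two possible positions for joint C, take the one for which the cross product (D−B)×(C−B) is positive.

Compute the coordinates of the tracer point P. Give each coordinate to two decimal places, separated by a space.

A=(0,0), D=(7.00,0)
B = A + 3.00·(cos142°, sin142°) = (-2.3640, 1.8470)
|BD| = 9.5444
circle(B,8.00) ∩ circle(D,6.00): a=6.2390, h=5.0074
  candidates: C₊=(4.7261,5.5524) cross=47.793; C₋=(2.7881,-4.2731) cross=-47.793
  branch + wants cross > 0 → take C=(4.7261,5.5524) (cross=47.793)
ex = (C−B)/|BC| = (0.8863,0.4632); ey = (-0.4632,0.8863)
P = B + -0.95·ex + -2.74·ey = (-1.9369,-1.0214)

-1.94 -1.02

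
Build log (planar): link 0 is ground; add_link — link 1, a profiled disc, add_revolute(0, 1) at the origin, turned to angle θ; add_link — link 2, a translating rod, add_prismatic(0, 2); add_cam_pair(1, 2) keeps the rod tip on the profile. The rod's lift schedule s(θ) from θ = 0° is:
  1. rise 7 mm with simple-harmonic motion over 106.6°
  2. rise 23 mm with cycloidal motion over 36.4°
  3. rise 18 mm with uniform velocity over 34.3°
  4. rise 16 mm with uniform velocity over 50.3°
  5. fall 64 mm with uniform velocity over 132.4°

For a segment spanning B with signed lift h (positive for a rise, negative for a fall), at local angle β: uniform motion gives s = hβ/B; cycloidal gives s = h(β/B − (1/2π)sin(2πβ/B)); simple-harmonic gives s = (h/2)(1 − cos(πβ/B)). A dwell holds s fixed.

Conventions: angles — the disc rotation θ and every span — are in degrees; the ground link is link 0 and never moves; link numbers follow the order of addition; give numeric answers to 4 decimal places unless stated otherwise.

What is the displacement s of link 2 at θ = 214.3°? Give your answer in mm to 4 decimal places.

seg 1 [0°–106.6°] simple-harmonic, h=7: full span → s += 7 → s = 7.0000
seg 2 [106.6°–143°] cycloidal, h=23: full span → s += 23 → s = 30.0000
seg 3 [143°–177.3°] uniform, h=18: full span → s += 18 → s = 48.0000
seg 4 [177.3°–227.6°] uniform, h=16: θ=214.3° here. β=37, B=50.3. 16·37/50.3 = 11.7694 → s = 59.7694

59.7694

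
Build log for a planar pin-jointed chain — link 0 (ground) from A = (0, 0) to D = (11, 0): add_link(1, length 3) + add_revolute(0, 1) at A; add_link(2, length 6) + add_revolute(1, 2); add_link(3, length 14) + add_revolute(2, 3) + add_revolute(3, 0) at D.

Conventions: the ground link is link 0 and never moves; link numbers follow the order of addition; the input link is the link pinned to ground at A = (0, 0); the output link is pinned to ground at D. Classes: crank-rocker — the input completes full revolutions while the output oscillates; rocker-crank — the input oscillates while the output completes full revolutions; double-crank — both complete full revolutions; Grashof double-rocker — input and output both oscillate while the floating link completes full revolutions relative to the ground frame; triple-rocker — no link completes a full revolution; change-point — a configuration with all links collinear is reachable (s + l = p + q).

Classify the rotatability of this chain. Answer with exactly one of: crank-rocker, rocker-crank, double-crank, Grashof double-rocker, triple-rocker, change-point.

lengths: ground=11, input=3, coupler=6, output=14
sorted: s=3 (shortest), l=14 (longest), p+q=17
s + l = 17 vs p + q = 17
s + l = p + q → change-point (collinear configuration reachable)

change-point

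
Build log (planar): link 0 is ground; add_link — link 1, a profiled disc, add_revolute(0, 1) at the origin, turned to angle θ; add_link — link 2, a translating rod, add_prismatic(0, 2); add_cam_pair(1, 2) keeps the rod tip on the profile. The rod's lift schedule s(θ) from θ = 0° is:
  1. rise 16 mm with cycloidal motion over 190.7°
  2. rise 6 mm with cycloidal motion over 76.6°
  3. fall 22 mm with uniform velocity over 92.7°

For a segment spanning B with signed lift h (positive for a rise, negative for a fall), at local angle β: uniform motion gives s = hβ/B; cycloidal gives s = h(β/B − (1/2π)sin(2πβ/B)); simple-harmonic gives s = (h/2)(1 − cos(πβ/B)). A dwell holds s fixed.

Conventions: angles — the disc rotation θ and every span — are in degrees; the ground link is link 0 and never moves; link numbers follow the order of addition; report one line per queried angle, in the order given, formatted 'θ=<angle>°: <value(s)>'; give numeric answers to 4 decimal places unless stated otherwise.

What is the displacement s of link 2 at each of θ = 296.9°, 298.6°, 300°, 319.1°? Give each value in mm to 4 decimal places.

seg 1 [0°–190.7°] cycloidal, h=16: full span → s += 16 → s = 16.0000
seg 2 [190.7°–267.3°] cycloidal, h=6: full span → s += 6 → s = 22.0000
seg 3 [267.3°–360°] uniform, h=-22: θ=296.9° here. β=29.6, B=92.7. -22·29.6/92.7 = -7.0248 → s = 14.9752
seg 3 [267.3°–360°] uniform, h=-22: θ=298.6° here. β=31.3, B=92.7. -22·31.3/92.7 = -7.4283 → s = 14.5717
seg 3 [267.3°–360°] uniform, h=-22: θ=300° here. β=32.7, B=92.7. -22·32.7/92.7 = -7.7605 → s = 14.2395
seg 3 [267.3°–360°] uniform, h=-22: θ=319.1° here. β=51.8, B=92.7. -22·51.8/92.7 = -12.2934 → s = 9.7066

θ=296.9°: 14.9752
θ=298.6°: 14.5717
θ=300°: 14.2395
θ=319.1°: 9.7066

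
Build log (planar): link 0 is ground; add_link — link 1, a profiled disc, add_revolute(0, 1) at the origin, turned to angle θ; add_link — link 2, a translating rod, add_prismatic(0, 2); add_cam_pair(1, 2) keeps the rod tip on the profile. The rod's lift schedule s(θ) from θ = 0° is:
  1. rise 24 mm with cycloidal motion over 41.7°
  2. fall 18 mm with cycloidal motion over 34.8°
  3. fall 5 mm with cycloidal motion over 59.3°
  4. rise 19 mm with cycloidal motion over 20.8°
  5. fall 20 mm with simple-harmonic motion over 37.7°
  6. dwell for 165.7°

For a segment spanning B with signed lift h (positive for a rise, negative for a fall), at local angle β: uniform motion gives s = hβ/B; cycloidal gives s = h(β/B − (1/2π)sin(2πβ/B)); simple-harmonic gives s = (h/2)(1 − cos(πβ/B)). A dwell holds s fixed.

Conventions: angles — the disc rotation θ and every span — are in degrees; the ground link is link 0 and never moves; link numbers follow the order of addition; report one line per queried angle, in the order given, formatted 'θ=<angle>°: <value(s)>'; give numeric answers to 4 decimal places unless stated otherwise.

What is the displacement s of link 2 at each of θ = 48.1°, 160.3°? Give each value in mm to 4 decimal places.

seg 1 [0°–41.7°] cycloidal, h=24: full span → s += 24 → s = 24.0000
seg 2 [41.7°–76.5°] cycloidal, h=-18: θ=48.1° here. β=6.4, B=34.8. -18·(0.1839 − sin(2π·0.1839)/(2π)) = -0.6890 → s = 23.3110
seg 2 [41.7°–76.5°] cycloidal, h=-18: full span → s += -18 → s = 6.0000
seg 3 [76.5°–135.8°] cycloidal, h=-5: full span → s += -5 → s = 1.0000
seg 4 [135.8°–156.6°] cycloidal, h=19: full span → s += 19 → s = 20.0000
seg 5 [156.6°–194.3°] simple-harmonic, h=-20: θ=160.3° here. β=3.7, B=37.7. -20/2·(1 − cos(π·0.0981)) = -0.4716 → s = 19.5284

θ=48.1°: 23.3110
θ=160.3°: 19.5284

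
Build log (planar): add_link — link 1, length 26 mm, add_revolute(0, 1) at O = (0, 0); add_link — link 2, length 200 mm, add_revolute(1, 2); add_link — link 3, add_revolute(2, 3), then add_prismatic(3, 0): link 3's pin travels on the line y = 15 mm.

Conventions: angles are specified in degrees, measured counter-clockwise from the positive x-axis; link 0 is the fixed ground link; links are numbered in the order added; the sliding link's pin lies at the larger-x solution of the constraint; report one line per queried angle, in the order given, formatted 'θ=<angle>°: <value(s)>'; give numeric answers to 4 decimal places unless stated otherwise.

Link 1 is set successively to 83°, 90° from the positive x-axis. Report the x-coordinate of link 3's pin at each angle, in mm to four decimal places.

geometry: r = 26 mm, L = 200 mm, e = 15 mm
θ=83°: crank pin P = (r cos θ, r sin θ) = (3.168603, 25.806200)
θ=83°: h = r sin θ − e = 25.806200 − 15 = 10.806200
θ=83°: x = r cos θ + √(L² − h²) = 3.168603 + 199.707852 = 202.876455
θ=90°: crank pin P = (r cos θ, r sin θ) = (0.000000, 26.000000)
θ=90°: h = r sin θ − e = 26.000000 − 15 = 11.000000
θ=90°: x = r cos θ + √(L² − h²) = 0.000000 + 199.697271 = 199.697271

θ=83°: 202.8765
θ=90°: 199.6973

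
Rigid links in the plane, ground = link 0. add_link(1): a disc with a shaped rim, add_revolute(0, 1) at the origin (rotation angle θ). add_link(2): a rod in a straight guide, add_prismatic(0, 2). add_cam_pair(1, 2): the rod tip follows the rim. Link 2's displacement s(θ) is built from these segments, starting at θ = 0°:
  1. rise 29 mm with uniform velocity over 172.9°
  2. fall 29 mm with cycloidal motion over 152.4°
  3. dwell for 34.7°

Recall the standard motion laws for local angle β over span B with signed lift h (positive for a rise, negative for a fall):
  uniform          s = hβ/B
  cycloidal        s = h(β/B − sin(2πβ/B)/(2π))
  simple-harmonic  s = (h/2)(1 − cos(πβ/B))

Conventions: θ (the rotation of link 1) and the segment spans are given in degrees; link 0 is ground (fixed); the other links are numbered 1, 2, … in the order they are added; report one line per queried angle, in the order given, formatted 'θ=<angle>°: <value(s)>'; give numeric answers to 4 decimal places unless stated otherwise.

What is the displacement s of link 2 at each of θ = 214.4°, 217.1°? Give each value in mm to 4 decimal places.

segment 1 (0° to 172.9°, uniform, h = 29) is passed completely: s = 0.0000 + (29) = 29.0000
θ = 214.4° falls in segment 2 (172.9° to 325.3°, cycloidal, h = -29): β = 214.4 − 172.9 = 41.5°, B = 152.4°; Δs = -29·(0.2723 − sin(2π·0.2723)/(2π)) = -3.3268; s = 29.0000 − 3.3268 = 25.6732
θ = 217.1° falls in segment 2 (172.9° to 325.3°, cycloidal, h = -29): β = 217.1 − 172.9 = 44.2°, B = 152.4°; Δs = -29·(0.2900 − sin(2π·0.2900)/(2π)) = -3.9405; s = 29.0000 − 3.9405 = 25.0595

θ=214.4°: 25.6732
θ=217.1°: 25.0595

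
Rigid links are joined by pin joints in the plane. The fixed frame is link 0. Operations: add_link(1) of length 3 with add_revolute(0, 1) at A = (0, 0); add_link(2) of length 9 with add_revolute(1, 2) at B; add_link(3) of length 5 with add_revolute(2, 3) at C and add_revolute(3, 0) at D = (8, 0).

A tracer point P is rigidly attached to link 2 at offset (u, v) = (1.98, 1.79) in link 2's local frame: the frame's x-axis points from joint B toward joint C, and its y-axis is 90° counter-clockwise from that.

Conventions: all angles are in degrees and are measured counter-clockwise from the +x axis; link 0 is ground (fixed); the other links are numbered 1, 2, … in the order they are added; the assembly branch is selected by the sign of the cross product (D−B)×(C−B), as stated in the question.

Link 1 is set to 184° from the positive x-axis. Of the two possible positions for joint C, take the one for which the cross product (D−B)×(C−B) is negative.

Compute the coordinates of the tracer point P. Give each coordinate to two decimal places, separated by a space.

A=(0,0), D=(8.00,0)
B = A + 3.00·(cos184°, sin184°) = (-2.9927, -0.2093)
|BD| = 10.9947
circle(B,9.00) ∩ circle(D,5.00): a=8.0440, h=4.0365
  candidates: C₊=(4.9730,3.9796) cross=44.380; C₋=(5.1267,-4.0920) cross=-44.380
  branch - wants cross < 0 → take C=(5.1267,-4.0920) (cross=-44.380)
ex = (C−B)/|BC| = (0.9022,-0.4314); ey = (0.4314,0.9022)
P = B + 1.98·ex + 1.79·ey = (-0.4342,0.5514)

-0.43 0.55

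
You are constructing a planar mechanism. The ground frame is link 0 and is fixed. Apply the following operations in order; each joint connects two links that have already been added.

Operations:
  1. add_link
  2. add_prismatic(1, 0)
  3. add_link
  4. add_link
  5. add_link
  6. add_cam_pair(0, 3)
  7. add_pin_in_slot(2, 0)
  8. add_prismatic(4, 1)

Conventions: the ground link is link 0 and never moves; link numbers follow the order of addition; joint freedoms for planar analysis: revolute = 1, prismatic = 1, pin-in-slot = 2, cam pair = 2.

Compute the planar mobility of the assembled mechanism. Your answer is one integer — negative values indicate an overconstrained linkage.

L=1 J1=0 J2=0
add link → L=2 J1=0 J2=0
P@1,0 dof=1 J1 → L=2 J1=1 J2=0
add link → L=3 J1=1 J2=0
add link → L=4 J1=1 J2=0
add link → L=5 J1=1 J2=0
C@0,3 dof=2 J2 → L=5 J1=1 J2=1
PS@2,0 dof=2 J2 → L=5 J1=1 J2=2
P@4,1 dof=1 J1 → L=5 J1=2 J2=2
M=3(L−1)−2J1−J2=3·4−2·2−2=6

M = 6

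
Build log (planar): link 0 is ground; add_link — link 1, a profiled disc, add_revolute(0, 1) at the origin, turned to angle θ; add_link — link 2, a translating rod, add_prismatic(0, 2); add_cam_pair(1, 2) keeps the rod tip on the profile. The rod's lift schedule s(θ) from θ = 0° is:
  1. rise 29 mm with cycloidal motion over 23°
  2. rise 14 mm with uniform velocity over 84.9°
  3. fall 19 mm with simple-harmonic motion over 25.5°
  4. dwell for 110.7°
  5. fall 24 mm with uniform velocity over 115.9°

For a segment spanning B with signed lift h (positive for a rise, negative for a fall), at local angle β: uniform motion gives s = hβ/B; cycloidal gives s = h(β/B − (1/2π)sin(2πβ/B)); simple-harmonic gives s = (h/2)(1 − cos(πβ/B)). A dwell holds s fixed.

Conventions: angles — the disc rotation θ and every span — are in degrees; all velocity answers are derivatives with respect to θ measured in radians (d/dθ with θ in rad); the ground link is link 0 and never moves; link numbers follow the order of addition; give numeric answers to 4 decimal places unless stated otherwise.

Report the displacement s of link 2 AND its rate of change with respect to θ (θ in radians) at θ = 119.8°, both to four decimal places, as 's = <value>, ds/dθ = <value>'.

seg 1 [0°–23°] cycloidal, h=29: full span → s += 29 → s = 29.0000
seg 2 [23°–107.9°] uniform, h=14: full span → s += 14 → s = 43.0000
seg 3 [107.9°–133.4°] simple-harmonic, h=-19: θ=119.8° here. β=11.9, B=25.5. -19/2·(1 − cos(π·0.4667)) = -8.5070 → s = 34.4930
velocity in seg [107.9°–133.4°] (simple-harmonic), θ in radians: β = 11.9° = 0.2077 rad, B = 25.5° = 0.4451 rad; ds/dθ = (πh/(2B)) sin(πβ/B) = (π·(-19)/(2·0.4451)) sin(π·0.4667) = -66.691468 mm/rad

s = 34.4930, ds/dθ = -66.6915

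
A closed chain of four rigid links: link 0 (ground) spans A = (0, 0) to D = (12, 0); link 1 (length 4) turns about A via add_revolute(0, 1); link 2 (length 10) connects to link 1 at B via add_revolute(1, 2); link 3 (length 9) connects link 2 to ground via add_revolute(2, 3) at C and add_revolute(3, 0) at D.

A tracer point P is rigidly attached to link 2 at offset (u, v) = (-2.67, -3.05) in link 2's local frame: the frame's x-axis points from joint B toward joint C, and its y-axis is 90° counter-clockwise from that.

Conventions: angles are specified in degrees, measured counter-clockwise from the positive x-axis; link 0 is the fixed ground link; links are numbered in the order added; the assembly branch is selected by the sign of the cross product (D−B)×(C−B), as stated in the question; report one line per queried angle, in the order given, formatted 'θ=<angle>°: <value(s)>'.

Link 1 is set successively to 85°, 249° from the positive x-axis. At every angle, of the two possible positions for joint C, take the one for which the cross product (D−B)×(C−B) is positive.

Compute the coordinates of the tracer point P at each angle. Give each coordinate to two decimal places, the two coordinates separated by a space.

A=(0,0), D=(12.00,0)
θ=85°: B = A + 4.00·(cos85°, sin85°) = (0.3486, 3.9848)
θ=85°: |BD| = 12.3139
θ=85°: circle(B,10.00) ∩ circle(D,9.00): a=6.9285, h=7.2109
θ=85°:   candidates: C₊=(9.2377,8.5656) cross=88.794; C₋=(4.5709,-5.0801) cross=-88.794
θ=85°:   branch + wants cross > 0 → take C=(9.2377,8.5656) (cross=88.794)
θ=85°: ex = (C−B)/|BC| = (0.8889,0.4581); ey = (-0.4581,0.8889)
θ=85°: P = B + -2.67·ex + -3.05·ey = (-0.6276,0.0505)
θ=249°: B = A + 4.00·(cos249°, sin249°) = (-1.4335, -3.7343)
θ=249°: |BD| = 13.9429
θ=249°: circle(B,10.00) ∩ circle(D,9.00): a=7.6528, h=6.4370
θ=249°:   candidates: C₊=(4.2157,4.5172) cross=89.750; C₋=(7.6637,-7.8865) cross=-89.750
θ=249°:   branch + wants cross > 0 → take C=(4.2157,4.5172) (cross=89.750)
θ=249°: ex = (C−B)/|BC| = (0.5649,0.8251); ey = (-0.8251,0.5649)
θ=249°: P = B + -2.67·ex + -3.05·ey = (-0.4251,-7.6605)

θ=85°: -0.63 0.05
θ=249°: -0.43 -7.66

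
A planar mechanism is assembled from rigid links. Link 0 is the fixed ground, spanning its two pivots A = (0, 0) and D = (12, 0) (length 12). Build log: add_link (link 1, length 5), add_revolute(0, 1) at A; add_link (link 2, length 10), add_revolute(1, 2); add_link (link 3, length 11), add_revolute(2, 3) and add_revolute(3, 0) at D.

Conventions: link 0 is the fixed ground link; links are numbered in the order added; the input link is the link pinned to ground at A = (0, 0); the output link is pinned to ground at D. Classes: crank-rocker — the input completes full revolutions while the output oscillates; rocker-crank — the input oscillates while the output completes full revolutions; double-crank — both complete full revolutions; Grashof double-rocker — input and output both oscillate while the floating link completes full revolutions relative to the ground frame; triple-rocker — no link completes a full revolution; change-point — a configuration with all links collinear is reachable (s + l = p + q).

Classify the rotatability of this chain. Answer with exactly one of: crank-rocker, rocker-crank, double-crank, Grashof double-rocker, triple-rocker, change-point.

lengths: ground=12, input=5, coupler=10, output=11
sorted: s=5 (shortest), l=12 (longest), p+q=21
s + l = 17 vs p + q = 21
s + l < p + q (Grashof) with shortest = input link → crank-rocker

crank-rocker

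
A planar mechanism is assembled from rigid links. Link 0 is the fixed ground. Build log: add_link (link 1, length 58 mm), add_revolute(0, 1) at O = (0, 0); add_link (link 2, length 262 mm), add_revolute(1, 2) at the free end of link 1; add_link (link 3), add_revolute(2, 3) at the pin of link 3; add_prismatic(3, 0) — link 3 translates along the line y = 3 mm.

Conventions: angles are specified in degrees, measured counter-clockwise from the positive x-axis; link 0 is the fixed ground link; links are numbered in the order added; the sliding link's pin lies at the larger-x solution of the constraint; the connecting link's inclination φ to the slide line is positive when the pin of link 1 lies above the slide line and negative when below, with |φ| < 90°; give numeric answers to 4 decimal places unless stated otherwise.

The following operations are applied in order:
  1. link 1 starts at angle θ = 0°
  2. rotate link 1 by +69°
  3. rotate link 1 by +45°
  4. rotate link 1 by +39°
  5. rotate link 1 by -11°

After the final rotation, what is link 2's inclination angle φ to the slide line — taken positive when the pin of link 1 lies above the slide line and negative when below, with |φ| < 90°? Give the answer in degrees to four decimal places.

geometry: r = 58 mm, L = 262 mm, e = 3 mm; θ starts at 0°
rotate link 1 by +69°: θ ← 0° +69° = 69°
rotate link 1 by +45°: θ ← 69° +45° = 114°
rotate link 1 by +39°: θ ← 114° +39° = 153°
rotate link 1 by -11°: θ ← 153° -11° = 142°
h = r sin θ − e = 35.708366 − 3 = 32.708366
sin φ = h / L = 32.708366 / 262 = 0.12484109
φ = arcsin(0.12484109) = 7.171579°

7.1716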